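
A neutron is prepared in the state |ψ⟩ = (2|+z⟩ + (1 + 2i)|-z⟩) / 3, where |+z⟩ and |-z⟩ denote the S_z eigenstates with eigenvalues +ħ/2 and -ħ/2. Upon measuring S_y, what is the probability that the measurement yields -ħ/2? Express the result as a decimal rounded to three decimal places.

0.056

|-y⟩ = (|+z⟩ - i|-z⟩)/√2, so ⟨-y|ψ⟩ = (i) / (√2·3).
P = |i|² / 18 = 1/18.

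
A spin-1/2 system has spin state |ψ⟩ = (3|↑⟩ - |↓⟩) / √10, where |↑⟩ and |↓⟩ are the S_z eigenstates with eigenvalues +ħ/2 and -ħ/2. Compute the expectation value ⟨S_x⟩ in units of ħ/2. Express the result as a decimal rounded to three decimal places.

-0.600

⟨σ_x⟩ = 2 Re(a* b)/(|a|²+|b|²) with a = 3, b = -1.
a* b = -3, so ⟨σ_x⟩ = -6/10.
⟨S_x⟩ = (ħ/2)·⟨σ_x⟩.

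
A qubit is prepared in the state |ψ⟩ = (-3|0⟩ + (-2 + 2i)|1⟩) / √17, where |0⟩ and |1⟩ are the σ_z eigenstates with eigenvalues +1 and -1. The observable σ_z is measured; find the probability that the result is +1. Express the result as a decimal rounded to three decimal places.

0.529

The +1 outcome corresponds to |0⟩. Its amplitude in |ψ⟩ is -3/√17.
P = |-3|² / 17 = 9/17.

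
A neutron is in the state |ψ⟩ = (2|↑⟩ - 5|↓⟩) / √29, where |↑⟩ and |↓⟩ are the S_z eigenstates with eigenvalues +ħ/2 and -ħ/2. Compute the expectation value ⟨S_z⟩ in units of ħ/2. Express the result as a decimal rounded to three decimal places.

⟨σ_z⟩ = |a|² - |b|² divided by |a|²+|b|², with a, b the |↑⟩, |↓⟩ amplitudes.
= (4 - 25)/29 = -21/29.
⟨S_z⟩ = (ħ/2)·⟨σ_z⟩.

-0.724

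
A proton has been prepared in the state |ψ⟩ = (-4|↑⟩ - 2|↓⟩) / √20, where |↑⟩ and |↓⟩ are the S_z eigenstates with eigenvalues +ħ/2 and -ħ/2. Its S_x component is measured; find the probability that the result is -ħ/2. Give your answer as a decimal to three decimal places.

|-x⟩ = (|↑⟩ - |↓⟩)/√2, so ⟨-x|ψ⟩ = (-2) / (√2·√20).
P = |-2|² / 40 = 4/40.

0.100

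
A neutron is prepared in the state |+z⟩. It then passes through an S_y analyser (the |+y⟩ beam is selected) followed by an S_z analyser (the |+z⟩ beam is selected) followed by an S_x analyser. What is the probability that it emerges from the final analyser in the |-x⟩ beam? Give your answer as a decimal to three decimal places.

First analyser (S_y): from |+z⟩, P(|+y⟩) = 1/2.
After stage 1 the state is |+y⟩; P(|+z⟩) = |⟨+z|+y⟩|² = 1/2.
After stage 2 the state is |+z⟩; P(|-x⟩) = |⟨-x|+z⟩|² = 1/2.
Joint probability = 1/2 × 1/2 × 1/2 = 0.125.

0.125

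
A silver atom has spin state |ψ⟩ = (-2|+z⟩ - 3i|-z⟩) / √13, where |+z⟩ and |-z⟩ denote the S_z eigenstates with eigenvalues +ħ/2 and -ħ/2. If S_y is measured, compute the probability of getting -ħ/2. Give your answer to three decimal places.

0.038

|-y⟩ = (|+z⟩ - i|-z⟩)/√2, so ⟨-y|ψ⟩ = (1) / (√2·√13).
P = |1|² / 26 = 1/26.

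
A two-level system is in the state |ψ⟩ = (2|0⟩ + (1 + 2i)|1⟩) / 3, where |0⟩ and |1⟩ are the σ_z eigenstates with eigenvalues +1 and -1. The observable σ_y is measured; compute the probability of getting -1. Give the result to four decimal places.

|-y⟩ = (|0⟩ - i|1⟩)/√2, so ⟨-y|ψ⟩ = (i) / (√2·3).
P = |i|² / 18 = 1/18.

0.0556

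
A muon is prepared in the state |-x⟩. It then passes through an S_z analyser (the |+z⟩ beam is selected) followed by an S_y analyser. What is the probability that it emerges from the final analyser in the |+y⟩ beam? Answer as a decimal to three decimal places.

0.250

First analyser (S_z): from |-x⟩, P(|+z⟩) = 1/2.
After stage 1 the state is |+z⟩; P(|+y⟩) = |⟨+y|+z⟩|² = 1/2.
Joint probability = 1/2 × 1/2 = 0.250.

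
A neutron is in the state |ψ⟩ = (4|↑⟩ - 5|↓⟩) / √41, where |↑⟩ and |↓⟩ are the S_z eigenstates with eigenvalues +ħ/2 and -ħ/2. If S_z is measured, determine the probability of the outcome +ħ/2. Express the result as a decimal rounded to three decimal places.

The +ħ/2 outcome corresponds to |↑⟩. Its amplitude in |ψ⟩ is 4/√41.
P = |4|² / 41 = 16/41.

0.390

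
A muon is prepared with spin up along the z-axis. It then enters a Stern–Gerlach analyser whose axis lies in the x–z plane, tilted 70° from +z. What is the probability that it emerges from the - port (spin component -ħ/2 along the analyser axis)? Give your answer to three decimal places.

0.329

For spin-½, the probability of finding spin-up along an axis at angle θ to the initial spin direction is cos²(θ/2); spin-down is sin²(θ/2).
θ = 70°, so P = sin²(35°) ≈ 0.329.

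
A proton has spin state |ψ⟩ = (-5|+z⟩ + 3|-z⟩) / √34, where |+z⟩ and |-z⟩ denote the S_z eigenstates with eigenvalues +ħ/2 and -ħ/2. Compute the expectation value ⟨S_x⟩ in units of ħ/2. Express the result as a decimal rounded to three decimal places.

-0.882

⟨σ_x⟩ = 2 Re(a* b)/(|a|²+|b|²) with a = -5, b = 3.
a* b = -15, so ⟨σ_x⟩ = -30/34.
⟨S_x⟩ = (ħ/2)·⟨σ_x⟩.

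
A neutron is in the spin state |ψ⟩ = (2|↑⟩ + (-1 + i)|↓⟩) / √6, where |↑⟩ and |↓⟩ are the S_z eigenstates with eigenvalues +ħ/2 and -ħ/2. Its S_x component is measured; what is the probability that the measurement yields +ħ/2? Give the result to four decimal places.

|+x⟩ = (|↑⟩ + |↓⟩)/√2, so ⟨+x|ψ⟩ = (1 + i) / (√2·√6).
P = |1 + i|² / 12 = 2/12.

0.1667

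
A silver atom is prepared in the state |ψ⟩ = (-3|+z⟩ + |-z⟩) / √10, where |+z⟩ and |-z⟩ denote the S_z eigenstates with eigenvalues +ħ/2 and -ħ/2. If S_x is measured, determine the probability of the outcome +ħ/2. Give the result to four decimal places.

0.2000

|+x⟩ = (|+z⟩ + |-z⟩)/√2, so ⟨+x|ψ⟩ = (-2) / (√2·√10).
P = |-2|² / 20 = 4/20.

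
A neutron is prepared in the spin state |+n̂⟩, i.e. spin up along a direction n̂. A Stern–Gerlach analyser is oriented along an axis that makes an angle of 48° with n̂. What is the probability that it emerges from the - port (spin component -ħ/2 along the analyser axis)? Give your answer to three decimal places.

For spin-½, the probability of finding spin-up along an axis at angle θ to the initial spin direction is cos²(θ/2); spin-down is sin²(θ/2).
θ = 48°, so P = sin²(24°) ≈ 0.165.

0.165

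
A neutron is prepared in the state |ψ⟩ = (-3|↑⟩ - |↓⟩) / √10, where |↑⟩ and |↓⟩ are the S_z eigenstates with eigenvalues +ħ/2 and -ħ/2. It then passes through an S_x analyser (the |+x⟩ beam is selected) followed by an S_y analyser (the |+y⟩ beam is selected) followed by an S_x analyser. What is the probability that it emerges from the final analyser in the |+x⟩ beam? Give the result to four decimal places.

0.2000

First analyser (S_x): P(|+x⟩) = |⟨+x|ψ⟩|² = 16/20.
After stage 1 the state is |+x⟩; P(|+y⟩) = |⟨+y|+x⟩|² = 1/2.
After stage 2 the state is |+y⟩; P(|+x⟩) = |⟨+x|+y⟩|² = 1/2.
Joint probability = 16/20 × 1/2 × 1/2 = 0.2000.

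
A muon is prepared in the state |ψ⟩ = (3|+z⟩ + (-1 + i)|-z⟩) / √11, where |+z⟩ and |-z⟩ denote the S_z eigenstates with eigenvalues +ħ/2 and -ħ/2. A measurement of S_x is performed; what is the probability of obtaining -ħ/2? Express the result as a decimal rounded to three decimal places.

|-x⟩ = (|+z⟩ - |-z⟩)/√2, so ⟨-x|ψ⟩ = (4 - i) / (√2·√11).
P = |4 - i|² / 22 = 17/22.

0.773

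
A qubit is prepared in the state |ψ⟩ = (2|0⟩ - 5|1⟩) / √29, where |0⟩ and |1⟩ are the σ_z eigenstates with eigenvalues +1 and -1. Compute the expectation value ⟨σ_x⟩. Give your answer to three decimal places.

-0.690

⟨σ_x⟩ = 2 Re(a* b)/(|a|²+|b|²) with a = 2, b = -5.
a* b = -10, so ⟨σ_x⟩ = -20/29.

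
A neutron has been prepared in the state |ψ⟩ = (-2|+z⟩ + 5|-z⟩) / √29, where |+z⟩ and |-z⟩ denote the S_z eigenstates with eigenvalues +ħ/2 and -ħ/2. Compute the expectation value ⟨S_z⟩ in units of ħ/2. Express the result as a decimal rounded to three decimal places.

-0.724

⟨σ_z⟩ = |a|² - |b|² divided by |a|²+|b|², with a, b the |+z⟩, |-z⟩ amplitudes.
= (4 - 25)/29 = -21/29.
⟨S_z⟩ = (ħ/2)·⟨σ_z⟩.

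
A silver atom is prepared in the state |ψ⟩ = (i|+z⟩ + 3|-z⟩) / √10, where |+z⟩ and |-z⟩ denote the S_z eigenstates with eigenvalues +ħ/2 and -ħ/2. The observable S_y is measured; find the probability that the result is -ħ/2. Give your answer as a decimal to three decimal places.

|-y⟩ = (|+z⟩ - i|-z⟩)/√2, so ⟨-y|ψ⟩ = (4i) / (√2·√10).
P = |4i|² / 20 = 16/20.

0.800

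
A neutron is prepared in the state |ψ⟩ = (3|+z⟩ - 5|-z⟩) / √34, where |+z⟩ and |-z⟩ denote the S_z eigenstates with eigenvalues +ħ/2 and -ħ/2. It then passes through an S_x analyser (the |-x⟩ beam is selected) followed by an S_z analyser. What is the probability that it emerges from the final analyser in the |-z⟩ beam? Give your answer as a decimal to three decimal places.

First analyser (S_x): P(|-x⟩) = |⟨-x|ψ⟩|² = 64/68.
After stage 1 the state is |-x⟩; P(|-z⟩) = |⟨-z|-x⟩|² = 1/2.
Joint probability = 64/68 × 1/2 = 0.471.

0.471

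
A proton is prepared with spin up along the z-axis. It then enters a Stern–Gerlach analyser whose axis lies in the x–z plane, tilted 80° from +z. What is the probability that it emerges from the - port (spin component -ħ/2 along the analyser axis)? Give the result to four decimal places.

0.4132

For spin-½, the probability of finding spin-up along an axis at angle θ to the initial spin direction is cos²(θ/2); spin-down is sin²(θ/2).
θ = 80°, so P = sin²(40°) ≈ 0.4132.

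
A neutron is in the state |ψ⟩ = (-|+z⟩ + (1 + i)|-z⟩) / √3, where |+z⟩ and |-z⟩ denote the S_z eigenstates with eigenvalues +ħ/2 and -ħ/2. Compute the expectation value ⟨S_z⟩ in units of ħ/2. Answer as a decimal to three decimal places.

⟨σ_z⟩ = |a|² - |b|² divided by |a|²+|b|², with a, b the |+z⟩, |-z⟩ amplitudes.
= (1 - 2)/3 = -1/3.
⟨S_z⟩ = (ħ/2)·⟨σ_z⟩.

-0.333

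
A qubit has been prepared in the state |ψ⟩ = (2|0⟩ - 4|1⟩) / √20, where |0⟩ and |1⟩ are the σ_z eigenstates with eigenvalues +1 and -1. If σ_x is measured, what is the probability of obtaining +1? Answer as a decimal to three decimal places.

|+x⟩ = (|0⟩ + |1⟩)/√2, so ⟨+x|ψ⟩ = (-2) / (√2·√20).
P = |-2|² / 40 = 4/40.

0.100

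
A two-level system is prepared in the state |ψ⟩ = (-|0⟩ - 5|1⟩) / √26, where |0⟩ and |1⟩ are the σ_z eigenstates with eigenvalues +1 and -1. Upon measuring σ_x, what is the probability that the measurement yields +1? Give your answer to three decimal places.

0.692

|+x⟩ = (|0⟩ + |1⟩)/√2, so ⟨+x|ψ⟩ = (-6) / (√2·√26).
P = |-6|² / 52 = 36/52.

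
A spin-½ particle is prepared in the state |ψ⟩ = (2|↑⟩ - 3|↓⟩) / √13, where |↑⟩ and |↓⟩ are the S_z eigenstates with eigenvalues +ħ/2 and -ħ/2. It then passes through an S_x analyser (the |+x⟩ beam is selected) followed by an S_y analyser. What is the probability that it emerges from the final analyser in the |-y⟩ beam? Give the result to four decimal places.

0.0192

First analyser (S_x): P(|+x⟩) = |⟨+x|ψ⟩|² = 1/26.
After stage 1 the state is |+x⟩; P(|-y⟩) = |⟨-y|+x⟩|² = 1/2.
Joint probability = 1/26 × 1/2 = 0.0192.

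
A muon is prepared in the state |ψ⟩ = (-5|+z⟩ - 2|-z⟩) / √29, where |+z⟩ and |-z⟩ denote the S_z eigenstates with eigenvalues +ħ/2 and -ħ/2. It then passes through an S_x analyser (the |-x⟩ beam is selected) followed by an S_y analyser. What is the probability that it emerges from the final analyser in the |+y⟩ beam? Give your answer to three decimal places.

First analyser (S_x): P(|-x⟩) = |⟨-x|ψ⟩|² = 9/58.
After stage 1 the state is |-x⟩; P(|+y⟩) = |⟨+y|-x⟩|² = 1/2.
Joint probability = 9/58 × 1/2 = 0.078.

0.078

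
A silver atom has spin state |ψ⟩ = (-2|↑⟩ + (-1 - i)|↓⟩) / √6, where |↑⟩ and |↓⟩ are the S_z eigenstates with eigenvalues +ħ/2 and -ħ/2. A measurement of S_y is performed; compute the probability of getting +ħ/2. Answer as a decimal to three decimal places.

|+y⟩ = (|↑⟩ + i|↓⟩)/√2, so ⟨+y|ψ⟩ = (-3 + i) / (√2·√6).
P = |-3 + i|² / 12 = 10/12.

0.833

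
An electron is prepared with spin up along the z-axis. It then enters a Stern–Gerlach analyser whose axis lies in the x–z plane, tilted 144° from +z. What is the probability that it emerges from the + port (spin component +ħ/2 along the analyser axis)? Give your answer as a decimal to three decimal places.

0.095

For spin-½, the probability of finding spin-up along an axis at angle θ to the initial spin direction is cos²(θ/2); spin-down is sin²(θ/2).
θ = 144°, so P = cos²(72°) ≈ 0.095.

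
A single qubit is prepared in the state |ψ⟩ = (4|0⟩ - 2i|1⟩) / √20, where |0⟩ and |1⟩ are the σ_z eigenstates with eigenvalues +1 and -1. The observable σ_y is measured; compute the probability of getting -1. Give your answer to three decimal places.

|-y⟩ = (|0⟩ - i|1⟩)/√2, so ⟨-y|ψ⟩ = (6) / (√2·√20).
P = |6|² / 40 = 36/40.

0.900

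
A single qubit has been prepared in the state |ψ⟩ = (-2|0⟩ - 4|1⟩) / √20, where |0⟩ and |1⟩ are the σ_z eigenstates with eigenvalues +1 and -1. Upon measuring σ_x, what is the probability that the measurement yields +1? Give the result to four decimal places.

|+x⟩ = (|0⟩ + |1⟩)/√2, so ⟨+x|ψ⟩ = (-6) / (√2·√20).
P = |-6|² / 40 = 36/40.

0.9000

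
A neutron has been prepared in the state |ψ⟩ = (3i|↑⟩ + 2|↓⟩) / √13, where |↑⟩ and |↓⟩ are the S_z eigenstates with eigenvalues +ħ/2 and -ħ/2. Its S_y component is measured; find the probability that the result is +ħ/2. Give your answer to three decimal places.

0.038

|+y⟩ = (|↑⟩ + i|↓⟩)/√2, so ⟨+y|ψ⟩ = (i) / (√2·√13).
P = |i|² / 26 = 1/26.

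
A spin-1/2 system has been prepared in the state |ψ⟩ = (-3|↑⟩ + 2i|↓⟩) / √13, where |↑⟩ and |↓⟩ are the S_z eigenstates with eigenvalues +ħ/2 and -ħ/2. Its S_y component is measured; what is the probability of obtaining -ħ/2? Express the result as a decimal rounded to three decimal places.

0.962

|-y⟩ = (|↑⟩ - i|↓⟩)/√2, so ⟨-y|ψ⟩ = (-5) / (√2·√13).
P = |-5|² / 26 = 25/26.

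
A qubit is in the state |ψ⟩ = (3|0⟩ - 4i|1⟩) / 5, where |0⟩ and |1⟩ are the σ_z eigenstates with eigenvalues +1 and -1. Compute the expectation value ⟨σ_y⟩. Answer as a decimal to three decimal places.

-0.960

⟨σ_y⟩ = 2 Im(a* b)/(|a|²+|b|²) with a = 3, b = -4i.
a* b = -12i, so ⟨σ_y⟩ = -24/25.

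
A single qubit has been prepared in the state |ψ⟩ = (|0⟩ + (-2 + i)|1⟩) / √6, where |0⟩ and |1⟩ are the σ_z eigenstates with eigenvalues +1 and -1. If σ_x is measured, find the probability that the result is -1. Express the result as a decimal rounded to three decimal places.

|-x⟩ = (|0⟩ - |1⟩)/√2, so ⟨-x|ψ⟩ = (3 - i) / (√2·√6).
P = |3 - i|² / 12 = 10/12.

0.833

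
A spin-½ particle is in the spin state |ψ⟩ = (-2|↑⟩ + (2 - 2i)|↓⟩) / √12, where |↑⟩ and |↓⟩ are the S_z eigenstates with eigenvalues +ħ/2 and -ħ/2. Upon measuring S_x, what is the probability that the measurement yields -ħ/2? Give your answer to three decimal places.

|-x⟩ = (|↑⟩ - |↓⟩)/√2, so ⟨-x|ψ⟩ = (-4 + 2i) / (√2·√12).
P = |-4 + 2i|² / 24 = 20/24.

0.833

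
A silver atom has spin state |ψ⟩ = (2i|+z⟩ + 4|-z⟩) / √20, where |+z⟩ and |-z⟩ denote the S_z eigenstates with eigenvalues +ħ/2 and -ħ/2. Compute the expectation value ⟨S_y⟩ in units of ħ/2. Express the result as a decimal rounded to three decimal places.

⟨σ_y⟩ = 2 Im(a* b)/(|a|²+|b|²) with a = 2i, b = 4.
a* b = -8i, so ⟨σ_y⟩ = -16/20.
⟨S_y⟩ = (ħ/2)·⟨σ_y⟩.

-0.800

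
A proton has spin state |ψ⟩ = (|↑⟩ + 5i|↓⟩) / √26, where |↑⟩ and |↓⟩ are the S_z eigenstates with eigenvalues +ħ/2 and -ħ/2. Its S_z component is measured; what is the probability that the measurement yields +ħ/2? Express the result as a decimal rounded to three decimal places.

The +ħ/2 outcome corresponds to |↑⟩. Its amplitude in |ψ⟩ is 1/√26.
P = |1|² / 26 = 1/26.

0.038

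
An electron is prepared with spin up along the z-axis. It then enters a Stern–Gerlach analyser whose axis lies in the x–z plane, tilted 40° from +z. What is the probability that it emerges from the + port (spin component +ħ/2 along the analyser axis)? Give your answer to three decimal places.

For spin-½, the probability of finding spin-up along an axis at angle θ to the initial spin direction is cos²(θ/2); spin-down is sin²(θ/2).
θ = 40°, so P = cos²(20°) ≈ 0.883.

0.883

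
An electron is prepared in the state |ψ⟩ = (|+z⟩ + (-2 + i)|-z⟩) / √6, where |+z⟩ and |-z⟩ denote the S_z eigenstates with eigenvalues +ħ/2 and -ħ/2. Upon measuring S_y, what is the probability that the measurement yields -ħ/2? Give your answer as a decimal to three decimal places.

0.333

|-y⟩ = (|+z⟩ - i|-z⟩)/√2, so ⟨-y|ψ⟩ = (-2i) / (√2·√6).
P = |-2i|² / 12 = 4/12.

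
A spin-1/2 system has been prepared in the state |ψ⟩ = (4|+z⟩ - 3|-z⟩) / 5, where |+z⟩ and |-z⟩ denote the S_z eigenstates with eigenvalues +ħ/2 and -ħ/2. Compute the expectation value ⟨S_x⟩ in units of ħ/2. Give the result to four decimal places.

⟨σ_x⟩ = 2 Re(a* b)/(|a|²+|b|²) with a = 4, b = -3.
a* b = -12, so ⟨σ_x⟩ = -24/25.
⟨S_x⟩ = (ħ/2)·⟨σ_x⟩.

-0.9600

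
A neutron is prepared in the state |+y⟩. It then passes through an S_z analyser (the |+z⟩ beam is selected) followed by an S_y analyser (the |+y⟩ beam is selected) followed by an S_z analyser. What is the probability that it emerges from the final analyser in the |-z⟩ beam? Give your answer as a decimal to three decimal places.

0.125

First analyser (S_z): from |+y⟩, P(|+z⟩) = 1/2.
After stage 1 the state is |+z⟩; P(|+y⟩) = |⟨+y|+z⟩|² = 1/2.
After stage 2 the state is |+y⟩; P(|-z⟩) = |⟨-z|+y⟩|² = 1/2.
Joint probability = 1/2 × 1/2 × 1/2 = 0.125.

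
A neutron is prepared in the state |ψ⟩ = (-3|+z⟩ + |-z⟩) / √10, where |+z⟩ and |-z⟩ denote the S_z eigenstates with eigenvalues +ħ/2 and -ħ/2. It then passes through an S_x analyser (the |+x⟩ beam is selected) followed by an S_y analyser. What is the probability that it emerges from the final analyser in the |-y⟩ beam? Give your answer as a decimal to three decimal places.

First analyser (S_x): P(|+x⟩) = |⟨+x|ψ⟩|² = 4/20.
After stage 1 the state is |+x⟩; P(|-y⟩) = |⟨-y|+x⟩|² = 1/2.
Joint probability = 4/20 × 1/2 = 0.100.

0.100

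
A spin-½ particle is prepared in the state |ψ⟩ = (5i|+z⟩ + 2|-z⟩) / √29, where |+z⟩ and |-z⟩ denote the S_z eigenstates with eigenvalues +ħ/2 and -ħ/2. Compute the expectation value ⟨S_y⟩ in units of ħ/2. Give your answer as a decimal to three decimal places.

⟨σ_y⟩ = 2 Im(a* b)/(|a|²+|b|²) with a = 5i, b = 2.
a* b = -10i, so ⟨σ_y⟩ = -20/29.
⟨S_y⟩ = (ħ/2)·⟨σ_y⟩.

-0.690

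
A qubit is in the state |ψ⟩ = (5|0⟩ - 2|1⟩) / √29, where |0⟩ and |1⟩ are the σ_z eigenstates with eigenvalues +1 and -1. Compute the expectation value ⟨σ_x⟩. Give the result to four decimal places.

-0.6897

⟨σ_x⟩ = 2 Re(a* b)/(|a|²+|b|²) with a = 5, b = -2.
a* b = -10, so ⟨σ_x⟩ = -20/29.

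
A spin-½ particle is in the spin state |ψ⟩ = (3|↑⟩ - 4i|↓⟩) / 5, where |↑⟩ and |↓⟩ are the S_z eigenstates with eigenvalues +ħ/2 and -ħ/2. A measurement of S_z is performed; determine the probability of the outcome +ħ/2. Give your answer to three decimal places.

The +ħ/2 outcome corresponds to |↑⟩. Its amplitude in |ψ⟩ is 3/5.
P = |3|² / 25 = 9/25.

0.360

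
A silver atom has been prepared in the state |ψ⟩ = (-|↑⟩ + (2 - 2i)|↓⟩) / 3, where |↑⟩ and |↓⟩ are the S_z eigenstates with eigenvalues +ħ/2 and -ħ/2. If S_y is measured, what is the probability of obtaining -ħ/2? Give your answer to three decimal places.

0.278

|-y⟩ = (|↑⟩ - i|↓⟩)/√2, so ⟨-y|ψ⟩ = (1 + 2i) / (√2·3).
P = |1 + 2i|² / 18 = 5/18.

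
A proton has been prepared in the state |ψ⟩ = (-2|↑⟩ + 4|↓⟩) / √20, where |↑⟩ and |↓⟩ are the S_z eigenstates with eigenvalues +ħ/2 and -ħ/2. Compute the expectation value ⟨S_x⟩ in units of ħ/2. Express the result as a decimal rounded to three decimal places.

⟨σ_x⟩ = 2 Re(a* b)/(|a|²+|b|²) with a = -2, b = 4.
a* b = -8, so ⟨σ_x⟩ = -16/20.
⟨S_x⟩ = (ħ/2)·⟨σ_x⟩.

-0.800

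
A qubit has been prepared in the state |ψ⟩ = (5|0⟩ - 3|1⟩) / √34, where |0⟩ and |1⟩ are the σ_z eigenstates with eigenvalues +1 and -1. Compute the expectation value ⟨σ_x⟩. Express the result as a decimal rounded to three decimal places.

⟨σ_x⟩ = 2 Re(a* b)/(|a|²+|b|²) with a = 5, b = -3.
a* b = -15, so ⟨σ_x⟩ = -30/34.

-0.882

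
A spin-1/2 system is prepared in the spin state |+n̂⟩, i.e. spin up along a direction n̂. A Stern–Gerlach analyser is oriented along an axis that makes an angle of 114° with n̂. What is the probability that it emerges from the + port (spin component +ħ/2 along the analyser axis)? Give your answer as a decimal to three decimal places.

For spin-½, the probability of finding spin-up along an axis at angle θ to the initial spin direction is cos²(θ/2); spin-down is sin²(θ/2).
θ = 114°, so P = cos²(57°) ≈ 0.297.

0.297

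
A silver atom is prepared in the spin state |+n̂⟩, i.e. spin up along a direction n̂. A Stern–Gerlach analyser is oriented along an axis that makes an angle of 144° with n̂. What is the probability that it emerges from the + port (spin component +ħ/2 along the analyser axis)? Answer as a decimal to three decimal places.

0.095

For spin-½, the probability of finding spin-up along an axis at angle θ to the initial spin direction is cos²(θ/2); spin-down is sin²(θ/2).
θ = 144°, so P = cos²(72°) ≈ 0.095.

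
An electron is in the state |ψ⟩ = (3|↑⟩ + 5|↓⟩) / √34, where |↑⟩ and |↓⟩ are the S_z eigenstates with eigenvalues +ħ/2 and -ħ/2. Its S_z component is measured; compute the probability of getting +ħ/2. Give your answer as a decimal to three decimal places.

The +ħ/2 outcome corresponds to |↑⟩. Its amplitude in |ψ⟩ is 3/√34.
P = |3|² / 34 = 9/34.

0.265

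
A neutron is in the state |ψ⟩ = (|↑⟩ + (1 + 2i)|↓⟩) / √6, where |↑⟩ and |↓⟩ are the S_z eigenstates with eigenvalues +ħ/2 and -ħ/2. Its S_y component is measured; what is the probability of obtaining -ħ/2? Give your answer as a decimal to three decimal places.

|-y⟩ = (|↑⟩ - i|↓⟩)/√2, so ⟨-y|ψ⟩ = (-1 + i) / (√2·√6).
P = |-1 + i|² / 12 = 2/12.

0.167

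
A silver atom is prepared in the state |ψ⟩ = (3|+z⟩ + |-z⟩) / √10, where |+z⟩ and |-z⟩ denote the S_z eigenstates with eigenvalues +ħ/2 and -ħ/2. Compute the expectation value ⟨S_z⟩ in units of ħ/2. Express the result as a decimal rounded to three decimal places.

⟨σ_z⟩ = |a|² - |b|² divided by |a|²+|b|², with a, b the |+z⟩, |-z⟩ amplitudes.
= (9 - 1)/10 = 8/10.
⟨S_z⟩ = (ħ/2)·⟨σ_z⟩.

0.800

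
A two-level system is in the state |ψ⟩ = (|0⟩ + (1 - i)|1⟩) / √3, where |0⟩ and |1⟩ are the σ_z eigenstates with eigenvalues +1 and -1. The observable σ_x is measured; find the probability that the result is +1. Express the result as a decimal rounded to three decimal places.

0.833

|+x⟩ = (|0⟩ + |1⟩)/√2, so ⟨+x|ψ⟩ = (2 - i) / (√2·√3).
P = |2 - i|² / 6 = 5/6.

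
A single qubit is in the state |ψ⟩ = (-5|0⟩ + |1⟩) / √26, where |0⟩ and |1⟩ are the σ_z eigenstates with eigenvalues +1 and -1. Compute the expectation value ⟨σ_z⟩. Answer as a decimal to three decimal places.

⟨σ_z⟩ = |a|² - |b|² divided by |a|²+|b|², with a, b the |0⟩, |1⟩ amplitudes.
= (25 - 1)/26 = 24/26.

0.923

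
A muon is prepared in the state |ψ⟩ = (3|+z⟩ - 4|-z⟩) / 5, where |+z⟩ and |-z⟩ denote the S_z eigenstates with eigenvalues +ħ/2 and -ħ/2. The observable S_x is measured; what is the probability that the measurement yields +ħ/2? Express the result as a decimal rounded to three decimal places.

0.020

|+x⟩ = (|+z⟩ + |-z⟩)/√2, so ⟨+x|ψ⟩ = (-1) / (√2·5).
P = |-1|² / 50 = 1/50.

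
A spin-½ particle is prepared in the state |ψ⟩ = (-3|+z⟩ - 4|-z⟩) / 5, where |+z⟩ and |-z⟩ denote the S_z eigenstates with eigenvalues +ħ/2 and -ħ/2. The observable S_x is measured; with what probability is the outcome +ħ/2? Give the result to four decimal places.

|+x⟩ = (|+z⟩ + |-z⟩)/√2, so ⟨+x|ψ⟩ = (-7) / (√2·5).
P = |-7|² / 50 = 49/50.

0.9800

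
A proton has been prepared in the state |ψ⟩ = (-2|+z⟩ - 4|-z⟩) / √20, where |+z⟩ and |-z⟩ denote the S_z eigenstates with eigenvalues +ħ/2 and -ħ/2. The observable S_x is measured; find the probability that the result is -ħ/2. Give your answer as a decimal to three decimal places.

0.100

|-x⟩ = (|+z⟩ - |-z⟩)/√2, so ⟨-x|ψ⟩ = (2) / (√2·√20).
P = |2|² / 40 = 4/40.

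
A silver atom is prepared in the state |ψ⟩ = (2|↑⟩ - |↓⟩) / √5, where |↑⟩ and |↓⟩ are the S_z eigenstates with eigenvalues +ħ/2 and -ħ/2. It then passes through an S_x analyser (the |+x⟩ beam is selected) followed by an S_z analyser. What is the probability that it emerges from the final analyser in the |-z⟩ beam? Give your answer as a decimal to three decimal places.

First analyser (S_x): P(|+x⟩) = |⟨+x|ψ⟩|² = 1/10.
After stage 1 the state is |+x⟩; P(|-z⟩) = |⟨-z|+x⟩|² = 1/2.
Joint probability = 1/10 × 1/2 = 0.050.

0.050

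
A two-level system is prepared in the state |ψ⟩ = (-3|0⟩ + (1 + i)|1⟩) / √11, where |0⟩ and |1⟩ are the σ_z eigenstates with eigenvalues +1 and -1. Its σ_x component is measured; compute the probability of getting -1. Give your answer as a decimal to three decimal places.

|-x⟩ = (|0⟩ - |1⟩)/√2, so ⟨-x|ψ⟩ = (-4 - i) / (√2·√11).
P = |-4 - i|² / 22 = 17/22.

0.773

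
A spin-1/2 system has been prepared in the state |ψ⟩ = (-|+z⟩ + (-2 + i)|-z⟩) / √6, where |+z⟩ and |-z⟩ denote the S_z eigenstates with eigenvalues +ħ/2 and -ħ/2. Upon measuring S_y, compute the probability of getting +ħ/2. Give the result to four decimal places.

|+y⟩ = (|+z⟩ + i|-z⟩)/√2, so ⟨+y|ψ⟩ = (2i) / (√2·√6).
P = |2i|² / 12 = 4/12.

0.3333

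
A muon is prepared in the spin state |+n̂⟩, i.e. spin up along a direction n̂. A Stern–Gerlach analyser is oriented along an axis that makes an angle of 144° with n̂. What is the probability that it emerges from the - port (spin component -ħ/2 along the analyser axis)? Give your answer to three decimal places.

0.905

For spin-½, the probability of finding spin-up along an axis at angle θ to the initial spin direction is cos²(θ/2); spin-down is sin²(θ/2).
θ = 144°, so P = sin²(72°) ≈ 0.905.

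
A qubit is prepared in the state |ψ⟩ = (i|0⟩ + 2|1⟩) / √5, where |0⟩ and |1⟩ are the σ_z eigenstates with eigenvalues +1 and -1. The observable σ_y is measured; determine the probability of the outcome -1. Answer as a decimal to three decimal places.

0.900

|-y⟩ = (|0⟩ - i|1⟩)/√2, so ⟨-y|ψ⟩ = (3i) / (√2·√5).
P = |3i|² / 10 = 9/10.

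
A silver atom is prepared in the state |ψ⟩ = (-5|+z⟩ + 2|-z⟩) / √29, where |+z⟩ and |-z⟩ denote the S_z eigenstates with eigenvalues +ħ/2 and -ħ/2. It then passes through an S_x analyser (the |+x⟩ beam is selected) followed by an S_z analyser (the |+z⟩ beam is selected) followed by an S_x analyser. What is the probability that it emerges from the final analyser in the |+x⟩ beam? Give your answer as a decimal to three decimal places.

First analyser (S_x): P(|+x⟩) = |⟨+x|ψ⟩|² = 9/58.
After stage 1 the state is |+x⟩; P(|+z⟩) = |⟨+z|+x⟩|² = 1/2.
After stage 2 the state is |+z⟩; P(|+x⟩) = |⟨+x|+z⟩|² = 1/2.
Joint probability = 9/58 × 1/2 × 1/2 = 0.039.

0.039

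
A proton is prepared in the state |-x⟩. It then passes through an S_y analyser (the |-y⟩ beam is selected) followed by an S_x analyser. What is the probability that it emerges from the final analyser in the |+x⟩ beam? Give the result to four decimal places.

First analyser (S_y): from |-x⟩, P(|-y⟩) = 1/2.
After stage 1 the state is |-y⟩; P(|+x⟩) = |⟨+x|-y⟩|² = 1/2.
Joint probability = 1/2 × 1/2 = 0.2500.

0.2500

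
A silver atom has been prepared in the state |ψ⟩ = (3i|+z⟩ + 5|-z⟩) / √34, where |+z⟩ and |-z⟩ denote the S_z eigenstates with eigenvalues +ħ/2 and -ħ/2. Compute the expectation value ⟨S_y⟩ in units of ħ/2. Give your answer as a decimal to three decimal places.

⟨σ_y⟩ = 2 Im(a* b)/(|a|²+|b|²) with a = 3i, b = 5.
a* b = -15i, so ⟨σ_y⟩ = -30/34.
⟨S_y⟩ = (ħ/2)·⟨σ_y⟩.

-0.882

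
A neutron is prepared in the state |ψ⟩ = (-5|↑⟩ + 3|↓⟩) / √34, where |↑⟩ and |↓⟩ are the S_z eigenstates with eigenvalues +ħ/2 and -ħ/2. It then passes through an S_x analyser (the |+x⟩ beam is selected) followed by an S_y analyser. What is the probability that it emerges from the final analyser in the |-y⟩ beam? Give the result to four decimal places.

0.0294

First analyser (S_x): P(|+x⟩) = |⟨+x|ψ⟩|² = 4/68.
After stage 1 the state is |+x⟩; P(|-y⟩) = |⟨-y|+x⟩|² = 1/2.
Joint probability = 4/68 × 1/2 = 0.0294.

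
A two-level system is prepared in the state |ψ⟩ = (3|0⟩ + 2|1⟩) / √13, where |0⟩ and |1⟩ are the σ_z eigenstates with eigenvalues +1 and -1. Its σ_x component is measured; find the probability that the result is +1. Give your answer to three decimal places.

|+x⟩ = (|0⟩ + |1⟩)/√2, so ⟨+x|ψ⟩ = (5) / (√2·√13).
P = |5|² / 26 = 25/26.

0.962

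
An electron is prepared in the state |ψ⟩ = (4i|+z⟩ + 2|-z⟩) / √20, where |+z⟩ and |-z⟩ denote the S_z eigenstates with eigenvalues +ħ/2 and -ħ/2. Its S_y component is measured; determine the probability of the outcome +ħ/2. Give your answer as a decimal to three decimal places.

|+y⟩ = (|+z⟩ + i|-z⟩)/√2, so ⟨+y|ψ⟩ = (2i) / (√2·√20).
P = |2i|² / 40 = 4/40.

0.100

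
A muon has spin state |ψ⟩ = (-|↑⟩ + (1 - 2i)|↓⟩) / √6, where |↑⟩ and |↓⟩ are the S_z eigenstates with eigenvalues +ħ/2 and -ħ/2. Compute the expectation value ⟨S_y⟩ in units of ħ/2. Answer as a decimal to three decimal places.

0.667

⟨σ_y⟩ = 2 Im(a* b)/(|a|²+|b|²) with a = -1, b = (1 - 2i).
a* b = (-1 + 2i), so ⟨σ_y⟩ = 4/6.
⟨S_y⟩ = (ħ/2)·⟨σ_y⟩.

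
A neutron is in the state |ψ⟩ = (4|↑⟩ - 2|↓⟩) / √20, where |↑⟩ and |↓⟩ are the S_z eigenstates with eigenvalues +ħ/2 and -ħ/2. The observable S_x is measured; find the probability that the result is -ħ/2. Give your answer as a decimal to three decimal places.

|-x⟩ = (|↑⟩ - |↓⟩)/√2, so ⟨-x|ψ⟩ = (6) / (√2·√20).
P = |6|² / 40 = 36/40.

0.900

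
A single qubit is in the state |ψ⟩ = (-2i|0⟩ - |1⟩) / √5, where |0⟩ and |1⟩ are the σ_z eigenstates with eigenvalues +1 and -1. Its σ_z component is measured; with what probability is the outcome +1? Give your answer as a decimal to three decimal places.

The +1 outcome corresponds to |0⟩. Its amplitude in |ψ⟩ is -2i/√5.
P = |-2i|² / 5 = 4/5.

0.800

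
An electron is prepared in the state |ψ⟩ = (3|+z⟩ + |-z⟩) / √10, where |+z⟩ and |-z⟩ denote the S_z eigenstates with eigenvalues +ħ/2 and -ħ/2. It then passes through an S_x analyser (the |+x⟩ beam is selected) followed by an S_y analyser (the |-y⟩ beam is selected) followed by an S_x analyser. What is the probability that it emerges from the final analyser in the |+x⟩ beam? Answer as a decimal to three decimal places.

0.200

First analyser (S_x): P(|+x⟩) = |⟨+x|ψ⟩|² = 16/20.
After stage 1 the state is |+x⟩; P(|-y⟩) = |⟨-y|+x⟩|² = 1/2.
After stage 2 the state is |-y⟩; P(|+x⟩) = |⟨+x|-y⟩|² = 1/2.
Joint probability = 16/20 × 1/2 × 1/2 = 0.200.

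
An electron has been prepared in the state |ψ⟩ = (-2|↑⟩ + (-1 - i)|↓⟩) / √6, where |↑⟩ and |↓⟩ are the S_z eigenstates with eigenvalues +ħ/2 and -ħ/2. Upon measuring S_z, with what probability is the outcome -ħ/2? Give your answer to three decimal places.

The -ħ/2 outcome corresponds to |↓⟩. Its amplitude in |ψ⟩ is (-1 - i)/√6.
P = |-1 - i|² / 6 = 2/6.

0.333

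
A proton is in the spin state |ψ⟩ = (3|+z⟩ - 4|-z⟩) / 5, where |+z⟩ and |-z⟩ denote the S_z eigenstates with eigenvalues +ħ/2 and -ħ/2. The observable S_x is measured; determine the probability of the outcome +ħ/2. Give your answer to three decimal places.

0.020

|+x⟩ = (|+z⟩ + |-z⟩)/√2, so ⟨+x|ψ⟩ = (-1) / (√2·5).
P = |-1|² / 50 = 1/50.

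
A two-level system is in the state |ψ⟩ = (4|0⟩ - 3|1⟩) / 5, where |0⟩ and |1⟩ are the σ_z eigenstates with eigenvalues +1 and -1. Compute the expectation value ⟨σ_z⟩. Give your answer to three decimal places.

⟨σ_z⟩ = |a|² - |b|² divided by |a|²+|b|², with a, b the |0⟩, |1⟩ amplitudes.
= (16 - 9)/25 = 7/25.

0.280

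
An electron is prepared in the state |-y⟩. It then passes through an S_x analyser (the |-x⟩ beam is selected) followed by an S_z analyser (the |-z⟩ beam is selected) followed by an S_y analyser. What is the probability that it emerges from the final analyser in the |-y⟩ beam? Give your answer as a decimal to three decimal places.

0.125

First analyser (S_x): from |-y⟩, P(|-x⟩) = 1/2.
After stage 1 the state is |-x⟩; P(|-z⟩) = |⟨-z|-x⟩|² = 1/2.
After stage 2 the state is |-z⟩; P(|-y⟩) = |⟨-y|-z⟩|² = 1/2.
Joint probability = 1/2 × 1/2 × 1/2 = 0.125.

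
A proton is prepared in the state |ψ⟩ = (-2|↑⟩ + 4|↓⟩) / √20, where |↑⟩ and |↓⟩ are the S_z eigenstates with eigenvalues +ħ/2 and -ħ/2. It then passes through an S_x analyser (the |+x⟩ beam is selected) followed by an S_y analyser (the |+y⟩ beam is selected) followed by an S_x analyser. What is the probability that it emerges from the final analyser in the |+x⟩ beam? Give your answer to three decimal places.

First analyser (S_x): P(|+x⟩) = |⟨+x|ψ⟩|² = 4/40.
After stage 1 the state is |+x⟩; P(|+y⟩) = |⟨+y|+x⟩|² = 1/2.
After stage 2 the state is |+y⟩; P(|+x⟩) = |⟨+x|+y⟩|² = 1/2.
Joint probability = 4/40 × 1/2 × 1/2 = 0.025.

0.025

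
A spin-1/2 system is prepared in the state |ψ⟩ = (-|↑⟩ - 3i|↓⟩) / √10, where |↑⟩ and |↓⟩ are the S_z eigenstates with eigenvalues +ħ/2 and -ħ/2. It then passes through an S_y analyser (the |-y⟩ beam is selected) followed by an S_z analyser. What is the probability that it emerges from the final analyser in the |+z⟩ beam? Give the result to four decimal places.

First analyser (S_y): P(|-y⟩) = |⟨-y|ψ⟩|² = 4/20.
After stage 1 the state is |-y⟩; P(|+z⟩) = |⟨+z|-y⟩|² = 1/2.
Joint probability = 4/20 × 1/2 = 0.1000.

0.1000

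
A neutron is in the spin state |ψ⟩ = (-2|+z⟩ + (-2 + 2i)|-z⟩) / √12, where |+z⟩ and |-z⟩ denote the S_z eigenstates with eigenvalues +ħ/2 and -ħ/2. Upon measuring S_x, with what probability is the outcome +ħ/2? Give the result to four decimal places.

|+x⟩ = (|+z⟩ + |-z⟩)/√2, so ⟨+x|ψ⟩ = (-4 + 2i) / (√2·√12).
P = |-4 + 2i|² / 24 = 20/24.

0.8333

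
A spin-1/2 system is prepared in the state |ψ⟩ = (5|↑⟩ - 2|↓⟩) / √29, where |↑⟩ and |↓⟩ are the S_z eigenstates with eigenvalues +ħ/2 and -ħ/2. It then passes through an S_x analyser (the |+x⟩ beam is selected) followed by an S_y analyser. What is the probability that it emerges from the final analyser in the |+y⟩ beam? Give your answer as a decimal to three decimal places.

0.078

First analyser (S_x): P(|+x⟩) = |⟨+x|ψ⟩|² = 9/58.
After stage 1 the state is |+x⟩; P(|+y⟩) = |⟨+y|+x⟩|² = 1/2.
Joint probability = 9/58 × 1/2 = 0.078.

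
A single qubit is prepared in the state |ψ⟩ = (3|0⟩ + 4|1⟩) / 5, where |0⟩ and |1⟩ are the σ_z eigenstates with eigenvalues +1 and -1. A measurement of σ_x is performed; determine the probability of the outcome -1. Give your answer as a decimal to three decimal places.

|-x⟩ = (|0⟩ - |1⟩)/√2, so ⟨-x|ψ⟩ = (-1) / (√2·5).
P = |-1|² / 50 = 1/50.

0.020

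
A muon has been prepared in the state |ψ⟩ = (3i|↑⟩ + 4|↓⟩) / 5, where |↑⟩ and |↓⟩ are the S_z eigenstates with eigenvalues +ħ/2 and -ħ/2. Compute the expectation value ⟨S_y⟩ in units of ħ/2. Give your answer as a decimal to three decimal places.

⟨σ_y⟩ = 2 Im(a* b)/(|a|²+|b|²) with a = 3i, b = 4.
a* b = -12i, so ⟨σ_y⟩ = -24/25.
⟨S_y⟩ = (ħ/2)·⟨σ_y⟩.

-0.960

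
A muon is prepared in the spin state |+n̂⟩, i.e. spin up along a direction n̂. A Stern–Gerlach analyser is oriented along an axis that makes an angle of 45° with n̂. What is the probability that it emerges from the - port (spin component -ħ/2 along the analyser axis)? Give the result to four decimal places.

For spin-½, the probability of finding spin-up along an axis at angle θ to the initial spin direction is cos²(θ/2); spin-down is sin²(θ/2).
θ = 45°, so P = sin²(22.5°) ≈ 0.1464.

0.1464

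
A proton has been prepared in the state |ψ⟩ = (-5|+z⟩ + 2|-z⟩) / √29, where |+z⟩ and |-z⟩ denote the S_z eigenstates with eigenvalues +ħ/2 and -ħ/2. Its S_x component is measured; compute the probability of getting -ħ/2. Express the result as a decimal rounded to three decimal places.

0.845

|-x⟩ = (|+z⟩ - |-z⟩)/√2, so ⟨-x|ψ⟩ = (-7) / (√2·√29).
P = |-7|² / 58 = 49/58.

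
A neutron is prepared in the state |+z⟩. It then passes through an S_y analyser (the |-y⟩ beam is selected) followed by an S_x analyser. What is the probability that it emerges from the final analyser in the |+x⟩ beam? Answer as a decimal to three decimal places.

0.250

First analyser (S_y): from |+z⟩, P(|-y⟩) = 1/2.
After stage 1 the state is |-y⟩; P(|+x⟩) = |⟨+x|-y⟩|² = 1/2.
Joint probability = 1/2 × 1/2 = 0.250.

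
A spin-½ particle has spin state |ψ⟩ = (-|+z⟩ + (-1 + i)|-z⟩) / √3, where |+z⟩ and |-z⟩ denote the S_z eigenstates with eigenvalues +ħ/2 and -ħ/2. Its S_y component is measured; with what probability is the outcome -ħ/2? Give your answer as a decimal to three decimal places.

0.833

|-y⟩ = (|+z⟩ - i|-z⟩)/√2, so ⟨-y|ψ⟩ = (-2 - i) / (√2·√3).
P = |-2 - i|² / 6 = 5/6.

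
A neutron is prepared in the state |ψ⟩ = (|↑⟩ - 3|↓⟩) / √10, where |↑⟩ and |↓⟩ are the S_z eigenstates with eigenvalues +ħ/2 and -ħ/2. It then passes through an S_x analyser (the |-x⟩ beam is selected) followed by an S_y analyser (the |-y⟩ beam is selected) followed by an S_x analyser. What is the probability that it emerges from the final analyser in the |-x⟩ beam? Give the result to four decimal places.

First analyser (S_x): P(|-x⟩) = |⟨-x|ψ⟩|² = 16/20.
After stage 1 the state is |-x⟩; P(|-y⟩) = |⟨-y|-x⟩|² = 1/2.
After stage 2 the state is |-y⟩; P(|-x⟩) = |⟨-x|-y⟩|² = 1/2.
Joint probability = 16/20 × 1/2 × 1/2 = 0.2000.

0.2000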